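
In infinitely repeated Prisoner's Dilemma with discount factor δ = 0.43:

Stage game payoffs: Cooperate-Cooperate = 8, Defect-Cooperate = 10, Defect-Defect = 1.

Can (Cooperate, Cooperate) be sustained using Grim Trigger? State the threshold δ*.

δ* = 0.2222; since δ = 0.43 ≥ 0.2222, cooperation can be sustained

Work:
For Grim Trigger:
Cooperate forever: 8/(1-δ)
Defect then punished: 10 + 1·δ/(1-δ)
Need: 8/(1-δ) ≥ 10 + 1·δ/(1-δ)
Solving: δ ≥ (T-R)/(T-P) = (10-8)/(10-1) = 0.2222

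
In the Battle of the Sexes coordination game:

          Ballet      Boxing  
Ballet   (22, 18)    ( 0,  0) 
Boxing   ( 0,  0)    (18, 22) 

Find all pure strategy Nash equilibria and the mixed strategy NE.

Pure NE: (Ballet, Ballet) and (Boxing, Boxing); Mixed NE: p = 0.55, q = 0.45

Work:
Check pure NE:
(Ballet, Ballet): (22, 18) - no unilateral deviation beneficial
(Boxing, Boxing): (18, 22) - no unilateral deviation beneficial
Mixed NE: P1 plays Ballet with p = 0.55, P2 plays Ballet with q = 0.45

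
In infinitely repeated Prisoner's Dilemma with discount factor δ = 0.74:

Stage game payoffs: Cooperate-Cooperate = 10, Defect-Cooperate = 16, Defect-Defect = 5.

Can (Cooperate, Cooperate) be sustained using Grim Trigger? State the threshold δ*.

δ* = 0.5455; since δ = 0.74 ≥ 0.5455, cooperation can be sustained

Work:
For Grim Trigger:
Cooperate forever: 10/(1-δ)
Defect then punished: 16 + 5·δ/(1-δ)
Need: 10/(1-δ) ≥ 16 + 5·δ/(1-δ)
Solving: δ ≥ (T-R)/(T-P) = (16-10)/(16-5) = 0.5455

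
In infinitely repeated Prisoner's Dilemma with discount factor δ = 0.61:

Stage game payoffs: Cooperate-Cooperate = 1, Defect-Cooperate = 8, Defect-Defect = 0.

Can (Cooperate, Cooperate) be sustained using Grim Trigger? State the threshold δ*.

δ* = 0.875; since δ = 0.61 < 0.875, cooperation cannot be sustained

Work:
For Grim Trigger:
Cooperate forever: 1/(1-δ)
Defect then punished: 8 + 0·δ/(1-δ)
Need: 1/(1-δ) ≥ 8 + 0·δ/(1-δ)
Solving: δ ≥ (T-R)/(T-P) = (8-1)/(8-0) = 0.875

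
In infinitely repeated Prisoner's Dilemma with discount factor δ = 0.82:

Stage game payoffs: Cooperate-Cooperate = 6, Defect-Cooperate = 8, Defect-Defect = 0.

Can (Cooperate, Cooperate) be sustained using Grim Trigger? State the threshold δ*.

δ* = 0.25; since δ = 0.82 ≥ 0.25, cooperation can be sustained

Work:
For Grim Trigger:
Cooperate forever: 6/(1-δ)
Defect then punished: 8 + 0·δ/(1-δ)
Need: 6/(1-δ) ≥ 8 + 0·δ/(1-δ)
Solving: δ ≥ (T-R)/(T-P) = (8-6)/(8-0) = 0.25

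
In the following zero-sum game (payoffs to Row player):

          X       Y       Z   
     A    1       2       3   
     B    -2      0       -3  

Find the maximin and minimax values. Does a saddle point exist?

Maximin = 1, Minimax = 1, Saddle: True

Work:
Row minimums: [1, -3] → maximin = 1
Column maximums: [1, 2, 3] → minimax = 1
Saddle point exists! Game value = 1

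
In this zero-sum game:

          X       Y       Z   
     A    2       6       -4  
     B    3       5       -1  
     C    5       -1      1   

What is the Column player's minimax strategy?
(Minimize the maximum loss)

Column should play Z, value = 1

Work:
Column player minimizes Row's maximum payoff:
Column X: max payoff to Row = 5
Column Y: max payoff to Row = 6
Column Z: max payoff to Row = 1
Minimum is 1, achieved by column Z.
Minimax strategy: Z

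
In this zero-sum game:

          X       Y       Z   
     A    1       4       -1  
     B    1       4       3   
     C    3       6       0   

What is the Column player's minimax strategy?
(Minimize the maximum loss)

Column should play X or Z (all achieve the minimum), value = 3

Work:
Column player minimizes Row's maximum payoff:
Column X: max payoff to Row = 3
Column Y: max payoff to Row = 6
Column Z: max payoff to Row = 3
Minimum is 3, achieved by columns X, Z (tied).
Each of X or Z is a minimax strategy.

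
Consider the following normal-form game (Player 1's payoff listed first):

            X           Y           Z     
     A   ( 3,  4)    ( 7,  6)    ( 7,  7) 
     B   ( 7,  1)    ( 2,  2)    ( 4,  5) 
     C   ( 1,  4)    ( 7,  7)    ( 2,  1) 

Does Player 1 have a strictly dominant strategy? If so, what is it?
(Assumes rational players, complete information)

No strictly dominant strategy exists for Player 1

Work:
A strategy strictly dominates another if it gives a strictly higher payoff against every opponent action. Compare each pair of P1's strategies column-by-column:
  A vs B: [3 vs 7, 7 vs 2, 7 vs 4] → A does not strictly dominate B (column X: 3 ≤ 7)
  A vs C: [3 vs 1, 7 vs 7, 7 vs 2] → A does not strictly dominate C (column Y: 7 ≤ 7)
  B vs A: [7 vs 3, 2 vs 7, 4 vs 7] → B does not strictly dominate A (column Y: 2 ≤ 7)
  B vs C: [7 vs 1, 2 vs 7, 4 vs 2] → B does not strictly dominate C (column Y: 2 ≤ 7)
  C vs A: [1 vs 3, 7 vs 7, 2 vs 7] → C does not strictly dominate A (column X: 1 ≤ 3)
  C vs B: [1 vs 7, 7 vs 2, 2 vs 4] → C does not strictly dominate B (column X: 1 ≤ 7)
No single strategy strictly dominates all others → no strictly dominant strategy.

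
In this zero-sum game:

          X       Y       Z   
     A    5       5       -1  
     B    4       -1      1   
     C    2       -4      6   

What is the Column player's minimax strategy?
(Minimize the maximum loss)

Column should play X or Y (all achieve the minimum), value = 5

Work:
Column player minimizes Row's maximum payoff:
Column X: max payoff to Row = 5
Column Y: max payoff to Row = 5
Column Z: max payoff to Row = 6
Minimum is 5, achieved by columns X, Y (tied).
Each of X or Y is a minimax strategy.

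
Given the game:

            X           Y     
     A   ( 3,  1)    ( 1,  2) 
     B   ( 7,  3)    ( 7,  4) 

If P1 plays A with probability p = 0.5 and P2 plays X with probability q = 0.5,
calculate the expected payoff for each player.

E[P1] = 4.5, E[P2] = 2.5

Work:
E[P1] = p·q·π₁(A,X) + p·(1-q)·π₁(A,Y) + (1-p)·q·π₁(B,X) + (1-p)·(1-q)·π₁(B,Y)
= 0.5·0.5·3 + 0.5·0.5·1 + 0.5·0.5·7 + 0.5·0.5·7
= 4.5

E[P2] = 2.5 (similar calculation)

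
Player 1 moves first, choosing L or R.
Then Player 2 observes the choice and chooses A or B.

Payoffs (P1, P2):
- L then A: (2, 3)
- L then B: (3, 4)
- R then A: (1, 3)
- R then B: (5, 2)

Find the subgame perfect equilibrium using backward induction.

P1 plays L, P2 plays B after L and A after R; Payoff (3, 4)

Work:
Backward induction:
After L: P2 chooses B → P1 gets 3
After R: P2 chooses A → P1 gets 1
P1 chooses L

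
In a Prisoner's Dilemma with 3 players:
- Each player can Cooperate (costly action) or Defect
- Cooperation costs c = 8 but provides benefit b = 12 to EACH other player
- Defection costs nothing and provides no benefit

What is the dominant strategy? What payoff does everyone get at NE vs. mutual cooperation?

Dominant: Defect; NE payoff = 0; Coop payoff = 16

Work:
Defect dominates (saves cost c = 8, benefit to others is external)
NE: All defect → everyone gets 0
If all cooperate: each receives (2)×12 - 8 = 16
Social dilemma: 16 > 0 but NE gives 0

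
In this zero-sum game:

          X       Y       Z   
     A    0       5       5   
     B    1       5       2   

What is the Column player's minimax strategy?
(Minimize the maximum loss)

Column should play X, value = 1

Work:
Column player minimizes Row's maximum payoff:
Column X: max payoff to Row = 1
Column Y: max payoff to Row = 5
Column Z: max payoff to Row = 5
Minimum is 1, achieved by column X.
Minimax strategy: X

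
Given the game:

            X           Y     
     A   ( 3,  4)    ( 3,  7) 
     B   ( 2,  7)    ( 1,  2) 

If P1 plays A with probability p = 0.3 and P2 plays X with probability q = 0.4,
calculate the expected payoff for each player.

E[P1] = 1.88, E[P2] = 4.54

Work:
E[P1] = p·q·π₁(A,X) + p·(1-q)·π₁(A,Y) + (1-p)·q·π₁(B,X) + (1-p)·(1-q)·π₁(B,Y)
= 0.3·0.4·3 + 0.3·0.6·3 + 0.7·0.4·2 + 0.7·0.6·1
= 1.88

E[P2] = 4.54 (similar calculation)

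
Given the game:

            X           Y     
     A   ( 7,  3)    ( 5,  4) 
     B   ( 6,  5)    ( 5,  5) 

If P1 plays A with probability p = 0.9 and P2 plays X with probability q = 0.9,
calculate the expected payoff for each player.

E[P1] = 6.71, E[P2] = 3.29

Work:
E[P1] = p·q·π₁(A,X) + p·(1-q)·π₁(A,Y) + (1-p)·q·π₁(B,X) + (1-p)·(1-q)·π₁(B,Y)
= 0.9·0.9·7 + 0.9·0.1·5 + 0.1·0.9·6 + 0.1·0.1·5
= 6.71

E[P2] = 3.29 (similar calculation)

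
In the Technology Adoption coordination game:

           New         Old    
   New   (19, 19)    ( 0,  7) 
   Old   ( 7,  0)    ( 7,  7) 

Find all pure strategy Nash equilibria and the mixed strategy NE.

Pure NE: (New, New) and (Old, Old); Mixed NE: p = 0.3684, q = 0.3684

Work:
Check pure NE:
(New, New): (19, 19) - no unilateral deviation beneficial
(Old, Old): (7, 7) - no unilateral deviation beneficial
Mixed NE: P1 plays New with p = 0.3684, P2 plays New with q = 0.3684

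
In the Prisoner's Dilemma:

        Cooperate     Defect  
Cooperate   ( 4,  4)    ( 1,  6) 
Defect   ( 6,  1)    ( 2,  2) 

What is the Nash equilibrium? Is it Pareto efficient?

(Defect, Defect) is NE; not Pareto efficient

Work:
Defect dominates Cooperate for both players:
If P2 cooperates: Defect (6) > Cooperate (4)
If P2 defects: Defect (2) > Cooperate (1)
NE: (Defect, Defect) with payoff (2, 2)
But (Cooperate, Cooperate) = (4, 4) Pareto dominates (2, 2)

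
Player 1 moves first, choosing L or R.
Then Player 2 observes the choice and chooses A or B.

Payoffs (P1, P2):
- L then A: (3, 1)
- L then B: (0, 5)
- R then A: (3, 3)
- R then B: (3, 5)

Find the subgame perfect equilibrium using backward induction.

P1 plays R, P2 plays B after L and B after R; Payoff (3, 5)

Work:
Backward induction:
After L: P2 chooses B → P1 gets 0
After R: P2 chooses B → P1 gets 3
P1 chooses R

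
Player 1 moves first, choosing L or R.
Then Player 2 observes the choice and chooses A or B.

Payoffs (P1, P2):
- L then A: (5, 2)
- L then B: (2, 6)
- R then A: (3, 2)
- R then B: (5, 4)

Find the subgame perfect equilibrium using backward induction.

P1 plays R, P2 plays B after L and B after R; Payoff (5, 4)

Work:
Backward induction:
After L: P2 chooses B → P1 gets 2
After R: P2 chooses B → P1 gets 5
P1 chooses R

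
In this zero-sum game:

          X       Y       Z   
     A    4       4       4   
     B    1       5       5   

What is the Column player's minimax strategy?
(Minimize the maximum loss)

Column should play X, value = 4

Work:
Column player minimizes Row's maximum payoff:
Column X: max payoff to Row = 4
Column Y: max payoff to Row = 5
Column Z: max payoff to Row = 5
Minimum is 4, achieved by column X.
Minimax strategy: X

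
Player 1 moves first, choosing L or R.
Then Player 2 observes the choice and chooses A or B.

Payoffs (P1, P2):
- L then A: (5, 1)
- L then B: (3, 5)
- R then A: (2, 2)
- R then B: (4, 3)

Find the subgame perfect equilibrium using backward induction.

P1 plays R, P2 plays B after L and B after R; Payoff (4, 3)

Work:
Backward induction:
After L: P2 chooses B → P1 gets 3
After R: P2 chooses B → P1 gets 4
P1 chooses R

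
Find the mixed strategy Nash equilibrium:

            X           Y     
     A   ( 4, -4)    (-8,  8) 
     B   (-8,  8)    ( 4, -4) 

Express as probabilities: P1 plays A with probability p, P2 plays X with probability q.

p = 0.5, q = 0.5

Work:
Find probabilities that make opponent indifferent:
P2 chooses q to make P1 indifferent between A and B
P1 chooses p to make P2 indifferent between X and Y
Mixed NE: P1 plays (A: 0.5, B: 0.5), P2 plays (X: 0.5, Y: 0.5)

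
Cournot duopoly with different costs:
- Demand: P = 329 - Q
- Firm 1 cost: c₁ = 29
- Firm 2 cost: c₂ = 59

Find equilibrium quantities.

q₁* = 110.0, q₂* = 80.0

Work:
Reaction: q₁ = (329 - 29 - q₂)/2
Reaction: q₂ = (329 - 59 - q₁)/2
Solve simultaneously:
q₁* = (329 - 2×29 + 59)/3 = 110.0
q₂* = (329 - 2×59 + 29)/3 = 80.0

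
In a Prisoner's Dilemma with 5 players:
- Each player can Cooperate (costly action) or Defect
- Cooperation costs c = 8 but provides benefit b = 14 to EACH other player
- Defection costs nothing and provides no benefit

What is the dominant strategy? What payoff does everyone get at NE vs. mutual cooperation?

Dominant: Defect; NE payoff = 0; Coop payoff = 48

Work:
Defect dominates (saves cost c = 8, benefit to others is external)
NE: All defect → everyone gets 0
If all cooperate: each receives (4)×14 - 8 = 48
Social dilemma: 48 > 0 but NE gives 0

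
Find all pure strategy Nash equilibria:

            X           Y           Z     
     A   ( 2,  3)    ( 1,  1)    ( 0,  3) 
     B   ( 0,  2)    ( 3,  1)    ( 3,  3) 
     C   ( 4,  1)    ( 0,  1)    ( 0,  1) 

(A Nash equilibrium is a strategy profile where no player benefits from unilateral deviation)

Nash equilibrium: (B, Z), (C, X)

Work:
Best responses:
  P1 vs X: payoffs [2, 0, 4] → best response C (payoff 4)
  P1 vs Y: payoffs [1, 3, 0] → best response B (payoff 3)
  P1 vs Z: payoffs [0, 3, 0] → best response B (payoff 3)
  P2 vs A: payoffs [3, 1, 3] → best response X/Z (payoff 3)
  P2 vs B: payoffs [2, 1, 3] → best response Z (payoff 3)
  P2 vs C: payoffs [1, 1, 1] → best response X/Y/Z (payoff 1)
Mutual best responses: (B,Z), (C,X) → Nash equilibria.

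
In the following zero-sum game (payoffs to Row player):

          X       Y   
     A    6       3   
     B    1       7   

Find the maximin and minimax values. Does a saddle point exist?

Maximin = 3, Minimax = 6, Saddle: False

Work:
Row minimums: [3, 1] → maximin = 3
Column maximums: [6, 7] → minimax = 6
No saddle point (maximin ≠ minimax). Mixed strategy needed.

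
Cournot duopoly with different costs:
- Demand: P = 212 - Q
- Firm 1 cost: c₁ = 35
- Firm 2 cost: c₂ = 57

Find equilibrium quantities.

q₁* = 66.33, q₂* = 44.33

Work:
Reaction: q₁ = (212 - 35 - q₂)/2
Reaction: q₂ = (212 - 57 - q₁)/2
Solve simultaneously:
q₁* = (212 - 2×35 + 57)/3 = 66.33
q₂* = (212 - 2×57 + 35)/3 = 44.33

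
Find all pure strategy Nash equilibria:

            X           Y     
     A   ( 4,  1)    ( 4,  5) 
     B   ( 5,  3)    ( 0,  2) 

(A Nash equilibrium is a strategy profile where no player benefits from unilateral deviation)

Nash equilibrium: (A, Y), (B, X)

Work:
Best responses:
  P1 vs X: payoffs [4, 5] → best response B (payoff 5)
  P1 vs Y: payoffs [4, 0] → best response A (payoff 4)
  P2 vs A: payoffs [1, 5] → best response Y (payoff 5)
  P2 vs B: payoffs [3, 2] → best response X (payoff 3)
Mutual best responses: (A,Y), (B,X) → Nash equilibria.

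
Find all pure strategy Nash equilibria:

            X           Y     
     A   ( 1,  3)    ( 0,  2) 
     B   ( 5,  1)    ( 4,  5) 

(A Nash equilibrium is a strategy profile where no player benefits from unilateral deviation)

Nash equilibrium: (B, Y)

Work:
Best responses:
  P1 vs X: payoffs [1, 5] → best response B (payoff 5)
  P1 vs Y: payoffs [0, 4] → best response B (payoff 4)
  P2 vs A: payoffs [3, 2] → best response X (payoff 3)
  P2 vs B: payoffs [1, 5] → best response Y (payoff 5)
Mutual best responses: (B,Y) → Nash equilibria.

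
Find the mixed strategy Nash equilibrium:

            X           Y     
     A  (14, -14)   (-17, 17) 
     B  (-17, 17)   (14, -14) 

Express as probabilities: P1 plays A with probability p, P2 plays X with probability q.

p = 0.5, q = 0.5

Work:
Find probabilities that make opponent indifferent:
P2 chooses q to make P1 indifferent between A and B
P1 chooses p to make P2 indifferent between X and Y
Mixed NE: P1 plays (A: 0.5, B: 0.5), P2 plays (X: 0.5, Y: 0.5)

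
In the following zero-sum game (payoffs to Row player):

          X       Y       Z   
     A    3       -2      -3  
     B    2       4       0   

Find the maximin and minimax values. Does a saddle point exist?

Maximin = 0, Minimax = 0, Saddle: True

Work:
Row minimums: [-3, 0] → maximin = 0
Column maximums: [3, 4, 0] → minimax = 0
Saddle point exists! Game value = 0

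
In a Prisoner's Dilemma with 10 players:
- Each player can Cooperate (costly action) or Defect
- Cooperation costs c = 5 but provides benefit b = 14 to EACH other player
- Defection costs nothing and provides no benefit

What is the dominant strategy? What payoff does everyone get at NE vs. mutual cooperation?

Dominant: Defect; NE payoff = 0; Coop payoff = 121

Work:
Defect dominates (saves cost c = 5, benefit to others is external)
NE: All defect → everyone gets 0
If all cooperate: each receives (9)×14 - 5 = 121
Social dilemma: 121 > 0 but NE gives 0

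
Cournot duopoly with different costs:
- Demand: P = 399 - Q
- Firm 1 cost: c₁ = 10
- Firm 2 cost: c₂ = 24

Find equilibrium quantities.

q₁* = 134.33, q₂* = 120.33

Work:
Reaction: q₁ = (399 - 10 - q₂)/2
Reaction: q₂ = (399 - 24 - q₁)/2
Solve simultaneously:
q₁* = (399 - 2×10 + 24)/3 = 134.33
q₂* = (399 - 2×24 + 10)/3 = 120.33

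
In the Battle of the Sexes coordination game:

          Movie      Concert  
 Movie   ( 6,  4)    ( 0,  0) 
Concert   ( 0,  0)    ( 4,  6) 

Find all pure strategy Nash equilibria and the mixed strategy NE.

Pure NE: (Movie, Movie) and (Concert, Concert); Mixed NE: p = 0.6, q = 0.4

Work:
Check pure NE:
(Movie, Movie): (6, 4) - no unilateral deviation beneficial
(Concert, Concert): (4, 6) - no unilateral deviation beneficial
Mixed NE: P1 plays Movie with p = 0.6, P2 plays Movie with q = 0.4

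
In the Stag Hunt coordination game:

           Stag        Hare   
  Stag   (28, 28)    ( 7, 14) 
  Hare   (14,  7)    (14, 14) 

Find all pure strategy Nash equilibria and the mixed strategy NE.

Pure NE: (Stag, Stag) and (Hare, Hare); Mixed NE: p = 0.3333, q = 0.3333

Work:
Check pure NE:
(Stag, Stag): (28, 28) - no unilateral deviation beneficial
(Hare, Hare): (14, 14) - no unilateral deviation beneficial
Mixed NE: P1 plays Stag with p = 0.3333, P2 plays Stag with q = 0.3333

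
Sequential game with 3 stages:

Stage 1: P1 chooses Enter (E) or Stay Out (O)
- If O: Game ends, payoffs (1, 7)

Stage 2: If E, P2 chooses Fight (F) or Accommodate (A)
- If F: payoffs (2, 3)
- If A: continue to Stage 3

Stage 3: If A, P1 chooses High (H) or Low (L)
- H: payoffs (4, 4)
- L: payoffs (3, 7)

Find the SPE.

SPE: (E, A, H); Outcome (4, 4)

Work:
Stage 3: P1 chooses H (4 vs 3)
Stage 2: P2: F->3, A->4 (anticipating H). Choose A
Stage 1: P1: O->1, E->4 (anticipating A, H). Choose E
SPE path: E -> A -> H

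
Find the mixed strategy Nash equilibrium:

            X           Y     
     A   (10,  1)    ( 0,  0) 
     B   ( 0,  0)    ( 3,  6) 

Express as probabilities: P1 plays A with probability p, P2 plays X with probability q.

p = 0.8571, q = 0.2308

Work:
Find probabilities that make opponent indifferent:
P2 chooses q to make P1 indifferent between A and B
P1 chooses p to make P2 indifferent between X and Y
Mixed NE: P1 plays (A: 0.8571, B: 0.1429), P2 plays (X: 0.2308, Y: 0.7692)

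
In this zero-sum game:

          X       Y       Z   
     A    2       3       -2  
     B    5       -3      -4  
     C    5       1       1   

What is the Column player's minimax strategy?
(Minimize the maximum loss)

Column should play Z, value = 1

Work:
Column player minimizes Row's maximum payoff:
Column X: max payoff to Row = 5
Column Y: max payoff to Row = 3
Column Z: max payoff to Row = 1
Minimum is 1, achieved by column Z.
Minimax strategy: Z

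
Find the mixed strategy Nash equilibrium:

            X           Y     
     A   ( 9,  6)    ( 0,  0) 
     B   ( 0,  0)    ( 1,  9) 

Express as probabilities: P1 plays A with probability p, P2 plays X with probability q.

p = 0.6, q = 0.1

Work:
Find probabilities that make opponent indifferent:
P2 chooses q to make P1 indifferent between A and B
P1 chooses p to make P2 indifferent between X and Y
Mixed NE: P1 plays (A: 0.6, B: 0.4), P2 plays (X: 0.1, Y: 0.9)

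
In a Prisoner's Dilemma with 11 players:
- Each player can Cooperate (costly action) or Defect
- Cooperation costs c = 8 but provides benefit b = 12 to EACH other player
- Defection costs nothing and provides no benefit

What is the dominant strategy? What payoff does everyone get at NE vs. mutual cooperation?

Dominant: Defect; NE payoff = 0; Coop payoff = 112

Work:
Defect dominates (saves cost c = 8, benefit to others is external)
NE: All defect → everyone gets 0
If all cooperate: each receives (10)×12 - 8 = 112
Social dilemma: 112 > 0 but NE gives 0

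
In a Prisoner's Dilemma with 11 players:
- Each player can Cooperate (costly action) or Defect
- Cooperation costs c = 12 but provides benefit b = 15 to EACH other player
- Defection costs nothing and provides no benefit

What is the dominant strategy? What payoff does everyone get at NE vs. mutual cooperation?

Dominant: Defect; NE payoff = 0; Coop payoff = 138

Work:
Defect dominates (saves cost c = 12, benefit to others is external)
NE: All defect → everyone gets 0
If all cooperate: each receives (10)×15 - 12 = 138
Social dilemma: 138 > 0 but NE gives 0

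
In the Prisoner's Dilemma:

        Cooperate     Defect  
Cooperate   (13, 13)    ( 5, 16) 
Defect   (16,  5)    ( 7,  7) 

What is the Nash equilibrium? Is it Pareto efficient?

(Defect, Defect) is NE; not Pareto efficient

Work:
Defect dominates Cooperate for both players:
If P2 cooperates: Defect (16) > Cooperate (13)
If P2 defects: Defect (7) > Cooperate (5)
NE: (Defect, Defect) with payoff (7, 7)
But (Cooperate, Cooperate) = (13, 13) Pareto dominates (7, 7)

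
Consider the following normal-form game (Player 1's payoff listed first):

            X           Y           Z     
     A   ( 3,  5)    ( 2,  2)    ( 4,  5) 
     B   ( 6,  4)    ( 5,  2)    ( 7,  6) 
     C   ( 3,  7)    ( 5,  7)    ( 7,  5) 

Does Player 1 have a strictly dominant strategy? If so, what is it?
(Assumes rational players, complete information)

No strictly dominant strategy exists for Player 1

Work:
A strategy strictly dominates another if it gives a strictly higher payoff against every opponent action. Compare each pair of P1's strategies column-by-column:
  A vs B: [3 vs 6, 2 vs 5, 4 vs 7] → A does not strictly dominate B (column X: 3 ≤ 6)
  A vs C: [3 vs 3, 2 vs 5, 4 vs 7] → A does not strictly dominate C (column X: 3 ≤ 3)
  B vs A: [6 vs 3, 5 vs 2, 7 vs 4] → B strictly dominates A
  B vs C: [6 vs 3, 5 vs 5, 7 vs 7] → B does not strictly dominate C (column Y: 5 ≤ 5)
  C vs A: [3 vs 3, 5 vs 2, 7 vs 4] → C does not strictly dominate A (column X: 3 ≤ 3)
  C vs B: [3 vs 6, 5 vs 5, 7 vs 7] → C does not strictly dominate B (column X: 3 ≤ 6)
No single strategy strictly dominates all others → no strictly dominant strategy.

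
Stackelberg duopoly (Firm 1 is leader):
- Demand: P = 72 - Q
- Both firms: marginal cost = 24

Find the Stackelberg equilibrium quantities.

q₁* (leader) = 24.0, q₂* (follower) = 12.0

Work:
Follower's reaction: q₂ = (a - c - q₁)/2
Leader substitutes: π₁ = q₁·(a - q₁ - (a-c-q₁)/2 - c)
FOC: q₁* = (72 - 24)/2 = 24.00
Then: q₂* = (72 - 24 - 24.0)/2 = 12.00
Leader has first-mover advantage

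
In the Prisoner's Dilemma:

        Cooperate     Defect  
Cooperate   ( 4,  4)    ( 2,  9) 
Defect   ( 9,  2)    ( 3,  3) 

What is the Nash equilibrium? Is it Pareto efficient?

(Defect, Defect) is NE; not Pareto efficient

Work:
Defect dominates Cooperate for both players:
If P2 cooperates: Defect (9) > Cooperate (4)
If P2 defects: Defect (3) > Cooperate (2)
NE: (Defect, Defect) with payoff (3, 3)
But (Cooperate, Cooperate) = (4, 4) Pareto dominates (3, 3)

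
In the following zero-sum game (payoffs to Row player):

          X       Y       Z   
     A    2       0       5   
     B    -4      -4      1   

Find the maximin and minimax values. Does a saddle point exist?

Maximin = 0, Minimax = 0, Saddle: True

Work:
Row minimums: [0, -4] → maximin = 0
Column maximums: [2, 0, 5] → minimax = 0
Saddle point exists! Game value = 0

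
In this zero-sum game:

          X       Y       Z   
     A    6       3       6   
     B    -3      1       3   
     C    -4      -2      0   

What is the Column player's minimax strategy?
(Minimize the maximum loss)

Column should play Y, value = 3

Work:
Column player minimizes Row's maximum payoff:
Column X: max payoff to Row = 6
Column Y: max payoff to Row = 3
Column Z: max payoff to Row = 6
Minimum is 3, achieved by column Y.
Minimax strategy: Y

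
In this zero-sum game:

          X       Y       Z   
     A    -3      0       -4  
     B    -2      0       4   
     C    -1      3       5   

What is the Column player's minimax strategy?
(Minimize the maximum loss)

Column should play X, value = -1

Work:
Column player minimizes Row's maximum payoff:
Column X: max payoff to Row = -1
Column Y: max payoff to Row = 3
Column Z: max payoff to Row = 5
Minimum is -1, achieved by column X.
Minimax strategy: X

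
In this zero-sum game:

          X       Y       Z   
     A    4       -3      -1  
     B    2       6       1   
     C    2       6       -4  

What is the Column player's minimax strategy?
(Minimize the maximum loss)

Column should play Z, value = 1

Work:
Column player minimizes Row's maximum payoff:
Column X: max payoff to Row = 4
Column Y: max payoff to Row = 6
Column Z: max payoff to Row = 1
Minimum is 1, achieved by column Z.
Minimax strategy: Z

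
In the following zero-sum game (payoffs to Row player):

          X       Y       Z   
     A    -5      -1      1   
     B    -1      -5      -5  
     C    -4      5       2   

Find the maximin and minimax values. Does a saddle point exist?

Maximin = -4, Minimax = -1, Saddle: False

Work:
Row minimums: [-5, -5, -4] → maximin = -4
Column maximums: [-1, 5, 2] → minimax = -1
No saddle point (maximin ≠ minimax). Mixed strategy needed.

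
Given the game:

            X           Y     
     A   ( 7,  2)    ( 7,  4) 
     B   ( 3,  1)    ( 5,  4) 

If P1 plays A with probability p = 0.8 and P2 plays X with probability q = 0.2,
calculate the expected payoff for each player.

E[P1] = 6.52, E[P2] = 3.56

Work:
E[P1] = p·q·π₁(A,X) + p·(1-q)·π₁(A,Y) + (1-p)·q·π₁(B,X) + (1-p)·(1-q)·π₁(B,Y)
= 0.8·0.2·7 + 0.8·0.8·7 + 0.2·0.2·3 + 0.2·0.8·5
= 6.52

E[P2] = 3.56 (similar calculation)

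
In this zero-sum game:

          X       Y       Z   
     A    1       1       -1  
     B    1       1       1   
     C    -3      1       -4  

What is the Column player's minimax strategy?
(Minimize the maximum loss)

Column should play X or Y or Z (all achieve the minimum), value = 1

Work:
Column player minimizes Row's maximum payoff:
Column X: max payoff to Row = 1
Column Y: max payoff to Row = 1
Column Z: max payoff to Row = 1
Minimum is 1, achieved by columns X, Y, Z (tied).
Each of X or Y or Z is a minimax strategy.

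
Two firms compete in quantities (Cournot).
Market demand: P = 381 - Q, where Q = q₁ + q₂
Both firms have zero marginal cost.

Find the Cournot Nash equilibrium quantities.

q₁* = q₂* = 127.0; P* = 127.0

Work:
Profit: π_i = P·q_i = (a - q_i - q_j)·q_i
FOC: ∂π_i/∂q_i = a - 2q_i - q_j = 0
Reaction function: q_i = (381 - q_j)/2
Symmetry: q* = 381/3 = 127.0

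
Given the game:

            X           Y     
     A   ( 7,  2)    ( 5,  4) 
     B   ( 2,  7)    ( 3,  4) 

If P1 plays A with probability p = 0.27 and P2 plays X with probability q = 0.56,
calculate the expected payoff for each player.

E[P1] = 3.4336, E[P2] = 4.924

Work:
E[P1] = p·q·π₁(A,X) + p·(1-q)·π₁(A,Y) + (1-p)·q·π₁(B,X) + (1-p)·(1-q)·π₁(B,Y)
= 0.27·0.56·7 + 0.27·0.44·5 + 0.73·0.56·2 + 0.73·0.44·3
= 3.4336

E[P2] = 4.924 (similar calculation)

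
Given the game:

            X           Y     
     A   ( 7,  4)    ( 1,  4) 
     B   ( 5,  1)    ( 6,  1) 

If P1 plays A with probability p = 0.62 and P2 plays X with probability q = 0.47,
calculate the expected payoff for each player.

E[P1] = 4.4698, E[P2] = 2.86

Work:
E[P1] = p·q·π₁(A,X) + p·(1-q)·π₁(A,Y) + (1-p)·q·π₁(B,X) + (1-p)·(1-q)·π₁(B,Y)
= 0.62·0.47·7 + 0.62·0.53·1 + 0.38·0.47·5 + 0.38·0.53·6
= 4.4698

E[P2] = 2.86 (similar calculation)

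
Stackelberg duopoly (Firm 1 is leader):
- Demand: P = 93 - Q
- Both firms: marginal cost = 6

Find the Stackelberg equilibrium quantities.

q₁* (leader) = 43.5, q₂* (follower) = 21.75

Work:
Follower's reaction: q₂ = (a - c - q₁)/2
Leader substitutes: π₁ = q₁·(a - q₁ - (a-c-q₁)/2 - c)
FOC: q₁* = (93 - 6)/2 = 43.50
Then: q₂* = (93 - 6 - 43.5)/2 = 21.75
Leader has first-mover advantage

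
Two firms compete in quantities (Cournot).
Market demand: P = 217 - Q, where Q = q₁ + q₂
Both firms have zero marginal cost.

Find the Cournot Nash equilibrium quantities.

q₁* = q₂* = 72.33; P* = 72.33

Work:
Profit: π_i = P·q_i = (a - q_i - q_j)·q_i
FOC: ∂π_i/∂q_i = a - 2q_i - q_j = 0
Reaction function: q_i = (217 - q_j)/2
Symmetry: q* = 217/3 = 72.33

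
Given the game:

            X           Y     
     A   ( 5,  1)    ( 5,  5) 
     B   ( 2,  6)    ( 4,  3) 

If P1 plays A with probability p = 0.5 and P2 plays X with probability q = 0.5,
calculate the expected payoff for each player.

E[P1] = 4.0, E[P2] = 3.75

Work:
E[P1] = p·q·π₁(A,X) + p·(1-q)·π₁(A,Y) + (1-p)·q·π₁(B,X) + (1-p)·(1-q)·π₁(B,Y)
= 0.5·0.5·5 + 0.5·0.5·5 + 0.5·0.5·2 + 0.5·0.5·4
= 4.0

E[P2] = 3.75 (similar calculation)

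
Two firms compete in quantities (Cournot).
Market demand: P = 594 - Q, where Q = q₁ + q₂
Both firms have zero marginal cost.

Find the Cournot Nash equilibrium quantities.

q₁* = q₂* = 198.0; P* = 198.0

Work:
Profit: π_i = P·q_i = (a - q_i - q_j)·q_i
FOC: ∂π_i/∂q_i = a - 2q_i - q_j = 0
Reaction function: q_i = (594 - q_j)/2
Symmetry: q* = 594/3 = 198.0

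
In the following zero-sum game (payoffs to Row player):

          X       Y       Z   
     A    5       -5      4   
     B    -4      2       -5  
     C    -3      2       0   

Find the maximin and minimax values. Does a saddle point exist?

Maximin = -3, Minimax = 2, Saddle: False

Work:
Row minimums: [-5, -5, -3] → maximin = -3
Column maximums: [5, 2, 4] → minimax = 2
No saddle point (maximin ≠ minimax). Mixed strategy needed.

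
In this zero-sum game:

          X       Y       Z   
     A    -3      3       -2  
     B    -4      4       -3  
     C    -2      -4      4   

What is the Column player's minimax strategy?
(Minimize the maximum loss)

Column should play X, value = -2

Work:
Column player minimizes Row's maximum payoff:
Column X: max payoff to Row = -2
Column Y: max payoff to Row = 4
Column Z: max payoff to Row = 4
Minimum is -2, achieved by column X.
Minimax strategy: X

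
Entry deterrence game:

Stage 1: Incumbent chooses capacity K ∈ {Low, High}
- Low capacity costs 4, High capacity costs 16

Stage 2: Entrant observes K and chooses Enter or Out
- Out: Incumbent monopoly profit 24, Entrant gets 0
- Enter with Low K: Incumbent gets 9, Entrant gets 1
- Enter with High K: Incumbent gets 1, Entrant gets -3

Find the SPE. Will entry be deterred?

SPE: (High, Enter|Low, Out|High); Entry deterred. Incumbent net profit = 8

Work:
After Low K: Entrant enters (1 > 0)
After High K: Entrant stays out (-3 < 0)
Incumbent: Low → 9−4=5, High → 24−16=8
Incumbent chooses High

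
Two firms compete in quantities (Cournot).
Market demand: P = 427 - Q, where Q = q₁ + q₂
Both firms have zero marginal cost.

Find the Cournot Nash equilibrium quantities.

q₁* = q₂* = 142.33; P* = 142.33

Work:
Profit: π_i = P·q_i = (a - q_i - q_j)·q_i
FOC: ∂π_i/∂q_i = a - 2q_i - q_j = 0
Reaction function: q_i = (427 - q_j)/2
Symmetry: q* = 427/3 = 142.33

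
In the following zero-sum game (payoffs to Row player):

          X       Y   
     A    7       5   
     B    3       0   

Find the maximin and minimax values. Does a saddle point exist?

Maximin = 5, Minimax = 5, Saddle: True

Work:
Row minimums: [5, 0] → maximin = 5
Column maximums: [7, 5] → minimax = 5
Saddle point exists! Game value = 5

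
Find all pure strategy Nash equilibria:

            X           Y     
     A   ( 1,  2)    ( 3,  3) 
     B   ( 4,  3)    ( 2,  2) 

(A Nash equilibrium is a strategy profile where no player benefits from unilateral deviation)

Nash equilibrium: (A, Y), (B, X)

Work:
Best responses:
  P1 vs X: payoffs [1, 4] → best response B (payoff 4)
  P1 vs Y: payoffs [3, 2] → best response A (payoff 3)
  P2 vs A: payoffs [2, 3] → best response Y (payoff 3)
  P2 vs B: payoffs [3, 2] → best response X (payoff 3)
Mutual best responses: (A,Y), (B,X) → Nash equilibria.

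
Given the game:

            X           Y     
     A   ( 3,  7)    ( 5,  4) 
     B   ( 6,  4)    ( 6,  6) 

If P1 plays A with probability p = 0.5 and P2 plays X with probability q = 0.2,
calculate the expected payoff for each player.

E[P1] = 5.3, E[P2] = 5.1

Work:
E[P1] = p·q·π₁(A,X) + p·(1-q)·π₁(A,Y) + (1-p)·q·π₁(B,X) + (1-p)·(1-q)·π₁(B,Y)
= 0.5·0.2·3 + 0.5·0.8·5 + 0.5·0.2·6 + 0.5·0.8·6
= 5.3

E[P2] = 5.1 (similar calculation)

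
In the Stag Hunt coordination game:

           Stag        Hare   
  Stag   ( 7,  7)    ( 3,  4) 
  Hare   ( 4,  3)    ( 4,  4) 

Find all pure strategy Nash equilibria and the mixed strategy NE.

Pure NE: (Stag, Stag) and (Hare, Hare); Mixed NE: p = 0.25, q = 0.25

Work:
Check pure NE:
(Stag, Stag): (7, 7) - no unilateral deviation beneficial
(Hare, Hare): (4, 4) - no unilateral deviation beneficial
Mixed NE: P1 plays Stag with p = 0.25, P2 plays Stag with q = 0.25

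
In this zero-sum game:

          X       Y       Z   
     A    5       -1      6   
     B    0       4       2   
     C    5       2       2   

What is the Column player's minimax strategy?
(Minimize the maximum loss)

Column should play Y, value = 4

Work:
Column player minimizes Row's maximum payoff:
Column X: max payoff to Row = 5
Column Y: max payoff to Row = 4
Column Z: max payoff to Row = 6
Minimum is 4, achieved by column Y.
Minimax strategy: Y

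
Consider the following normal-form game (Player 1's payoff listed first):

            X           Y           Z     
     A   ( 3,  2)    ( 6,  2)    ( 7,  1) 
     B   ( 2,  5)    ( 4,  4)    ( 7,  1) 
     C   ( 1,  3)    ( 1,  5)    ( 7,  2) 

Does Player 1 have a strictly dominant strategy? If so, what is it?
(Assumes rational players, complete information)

No strictly dominant strategy exists for Player 1

Work:
A strategy strictly dominates another if it gives a strictly higher payoff against every opponent action. Compare each pair of P1's strategies column-by-column:
  A vs B: [3 vs 2, 6 vs 4, 7 vs 7] → A does not strictly dominate B (column Z: 7 ≤ 7)
  A vs C: [3 vs 1, 6 vs 1, 7 vs 7] → A does not strictly dominate C (column Z: 7 ≤ 7)
  B vs A: [2 vs 3, 4 vs 6, 7 vs 7] → B does not strictly dominate A (column X: 2 ≤ 3)
  B vs C: [2 vs 1, 4 vs 1, 7 vs 7] → B does not strictly dominate C (column Z: 7 ≤ 7)
  C vs A: [1 vs 3, 1 vs 6, 7 vs 7] → C does not strictly dominate A (column X: 1 ≤ 3)
  C vs B: [1 vs 2, 1 vs 4, 7 vs 7] → C does not strictly dominate B (column X: 1 ≤ 2)
No single strategy strictly dominates all others → no strictly dominant strategy.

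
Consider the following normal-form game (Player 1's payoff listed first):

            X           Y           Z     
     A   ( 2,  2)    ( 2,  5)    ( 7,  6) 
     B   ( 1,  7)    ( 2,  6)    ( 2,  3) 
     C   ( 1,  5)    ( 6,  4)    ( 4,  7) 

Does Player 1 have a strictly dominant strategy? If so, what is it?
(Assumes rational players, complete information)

No strictly dominant strategy exists for Player 1

Work:
A strategy strictly dominates another if it gives a strictly higher payoff against every opponent action. Compare each pair of P1's strategies column-by-column:
  A vs B: [2 vs 1, 2 vs 2, 7 vs 2] → A does not strictly dominate B (column Y: 2 ≤ 2)
  A vs C: [2 vs 1, 2 vs 6, 7 vs 4] → A does not strictly dominate C (column Y: 2 ≤ 6)
  B vs A: [1 vs 2, 2 vs 2, 2 vs 7] → B does not strictly dominate A (column X: 1 ≤ 2)
  B vs C: [1 vs 1, 2 vs 6, 2 vs 4] → B does not strictly dominate C (column X: 1 ≤ 1)
  C vs A: [1 vs 2, 6 vs 2, 4 vs 7] → C does not strictly dominate A (column X: 1 ≤ 2)
  C vs B: [1 vs 1, 6 vs 2, 4 vs 2] → C does not strictly dominate B (column X: 1 ≤ 1)
No single strategy strictly dominates all others → no strictly dominant strategy.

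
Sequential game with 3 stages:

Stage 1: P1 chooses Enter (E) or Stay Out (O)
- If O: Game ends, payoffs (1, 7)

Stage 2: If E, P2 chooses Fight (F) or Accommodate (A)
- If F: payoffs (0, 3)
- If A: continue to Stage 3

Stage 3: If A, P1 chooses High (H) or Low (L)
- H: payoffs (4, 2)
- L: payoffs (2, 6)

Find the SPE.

SPE: (O, F, H); Outcome (1, 7)

Work:
Stage 3: P1 chooses H (4 vs 2)
Stage 2: P2: F->3, A->2 (anticipating H). Choose F
Stage 1: P1: O->1, E->0 (anticipating F, H). Choose O
SPE path: O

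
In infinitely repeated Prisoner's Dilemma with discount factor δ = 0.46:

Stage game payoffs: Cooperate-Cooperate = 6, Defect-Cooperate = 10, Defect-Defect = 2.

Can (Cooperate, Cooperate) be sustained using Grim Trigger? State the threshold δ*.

δ* = 0.5; since δ = 0.46 < 0.5, cooperation cannot be sustained

Work:
For Grim Trigger:
Cooperate forever: 6/(1-δ)
Defect then punished: 10 + 2·δ/(1-δ)
Need: 6/(1-δ) ≥ 10 + 2·δ/(1-δ)
Solving: δ ≥ (T-R)/(T-P) = (10-6)/(10-2) = 0.5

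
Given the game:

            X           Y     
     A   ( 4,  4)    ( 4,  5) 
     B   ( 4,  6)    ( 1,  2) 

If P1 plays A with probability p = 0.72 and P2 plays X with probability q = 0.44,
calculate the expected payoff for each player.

E[P1] = 3.5296, E[P2] = 4.336

Work:
E[P1] = p·q·π₁(A,X) + p·(1-q)·π₁(A,Y) + (1-p)·q·π₁(B,X) + (1-p)·(1-q)·π₁(B,Y)
= 0.72·0.44·4 + 0.72·0.56·4 + 0.28·0.44·4 + 0.28·0.56·1
= 3.5296

E[P2] = 4.336 (similar calculation)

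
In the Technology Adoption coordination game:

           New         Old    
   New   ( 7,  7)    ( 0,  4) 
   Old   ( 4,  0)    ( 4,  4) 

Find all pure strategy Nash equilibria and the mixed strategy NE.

Pure NE: (New, New) and (Old, Old); Mixed NE: p = 0.5714, q = 0.5714

Work:
Check pure NE:
(New, New): (7, 7) - no unilateral deviation beneficial
(Old, Old): (4, 4) - no unilateral deviation beneficial
Mixed NE: P1 plays New with p = 0.5714, P2 plays New with q = 0.5714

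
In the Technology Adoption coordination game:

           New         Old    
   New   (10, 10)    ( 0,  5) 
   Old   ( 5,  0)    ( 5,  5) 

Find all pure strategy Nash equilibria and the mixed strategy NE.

Pure NE: (New, New) and (Old, Old); Mixed NE: p = 0.5, q = 0.5

Work:
Check pure NE:
(New, New): (10, 10) - no unilateral deviation beneficial
(Old, Old): (5, 5) - no unilateral deviation beneficial
Mixed NE: P1 plays New with p = 0.5, P2 plays New with q = 0.5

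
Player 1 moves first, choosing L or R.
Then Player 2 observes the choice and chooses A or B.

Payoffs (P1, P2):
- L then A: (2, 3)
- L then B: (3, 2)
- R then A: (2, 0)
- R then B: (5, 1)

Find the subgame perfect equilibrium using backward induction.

P1 plays R, P2 plays A after L and B after R; Payoff (5, 1)

Work:
Backward induction:
After L: P2 chooses A → P1 gets 2
After R: P2 chooses B → P1 gets 5
P1 chooses R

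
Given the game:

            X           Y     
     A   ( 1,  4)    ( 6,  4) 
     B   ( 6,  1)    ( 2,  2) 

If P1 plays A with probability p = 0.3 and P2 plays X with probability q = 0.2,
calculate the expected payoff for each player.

E[P1] = 3.46, E[P2] = 2.46

Work:
E[P1] = p·q·π₁(A,X) + p·(1-q)·π₁(A,Y) + (1-p)·q·π₁(B,X) + (1-p)·(1-q)·π₁(B,Y)
= 0.3·0.2·1 + 0.3·0.8·6 + 0.7·0.2·6 + 0.7·0.8·2
= 3.46

E[P2] = 2.46 (similar calculation)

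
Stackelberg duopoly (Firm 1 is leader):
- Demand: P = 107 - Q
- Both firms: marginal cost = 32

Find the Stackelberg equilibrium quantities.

q₁* (leader) = 37.5, q₂* (follower) = 18.75

Work:
Follower's reaction: q₂ = (a - c - q₁)/2
Leader substitutes: π₁ = q₁·(a - q₁ - (a-c-q₁)/2 - c)
FOC: q₁* = (107 - 32)/2 = 37.50
Then: q₂* = (107 - 32 - 37.5)/2 = 18.75
Leader has first-mover advantage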